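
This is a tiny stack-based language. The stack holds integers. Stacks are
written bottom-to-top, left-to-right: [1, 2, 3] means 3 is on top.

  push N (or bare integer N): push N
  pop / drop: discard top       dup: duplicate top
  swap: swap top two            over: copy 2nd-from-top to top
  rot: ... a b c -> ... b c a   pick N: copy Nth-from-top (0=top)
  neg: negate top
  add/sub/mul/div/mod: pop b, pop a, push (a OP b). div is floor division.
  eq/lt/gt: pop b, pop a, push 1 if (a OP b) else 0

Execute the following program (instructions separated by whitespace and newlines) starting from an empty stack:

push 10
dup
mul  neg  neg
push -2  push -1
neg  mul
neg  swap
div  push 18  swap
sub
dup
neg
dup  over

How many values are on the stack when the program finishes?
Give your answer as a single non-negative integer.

After 'push 10': stack = [10] (depth 1)
After 'dup': stack = [10, 10] (depth 2)
After 'mul': stack = [100] (depth 1)
After 'neg': stack = [-100] (depth 1)
After 'neg': stack = [100] (depth 1)
After 'push -2': stack = [100, -2] (depth 2)
After 'push -1': stack = [100, -2, -1] (depth 3)
After 'neg': stack = [100, -2, 1] (depth 3)
After 'mul': stack = [100, -2] (depth 2)
After 'neg': stack = [100, 2] (depth 2)
After 'swap': stack = [2, 100] (depth 2)
After 'div': stack = [0] (depth 1)
After 'push 18': stack = [0, 18] (depth 2)
After 'swap': stack = [18, 0] (depth 2)
After 'sub': stack = [18] (depth 1)
After 'dup': stack = [18, 18] (depth 2)
After 'neg': stack = [18, -18] (depth 2)
After 'dup': stack = [18, -18, -18] (depth 3)
After 'over': stack = [18, -18, -18, -18] (depth 4)

Answer: 4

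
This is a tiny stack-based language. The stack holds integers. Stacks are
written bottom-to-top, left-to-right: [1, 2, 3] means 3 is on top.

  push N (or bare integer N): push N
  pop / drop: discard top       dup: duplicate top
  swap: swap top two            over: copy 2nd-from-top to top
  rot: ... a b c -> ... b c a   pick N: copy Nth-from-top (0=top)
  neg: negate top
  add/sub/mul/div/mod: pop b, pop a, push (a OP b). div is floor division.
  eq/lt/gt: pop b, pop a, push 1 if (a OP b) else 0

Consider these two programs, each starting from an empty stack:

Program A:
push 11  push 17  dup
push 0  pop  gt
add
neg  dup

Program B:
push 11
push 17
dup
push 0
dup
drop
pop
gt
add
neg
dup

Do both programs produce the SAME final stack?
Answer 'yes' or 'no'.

Program A trace:
  After 'push 11': [11]
  After 'push 17': [11, 17]
  After 'dup': [11, 17, 17]
  After 'push 0': [11, 17, 17, 0]
  After 'pop': [11, 17, 17]
  After 'gt': [11, 0]
  After 'add': [11]
  After 'neg': [-11]
  After 'dup': [-11, -11]
Program A final stack: [-11, -11]

Program B trace:
  After 'push 11': [11]
  After 'push 17': [11, 17]
  After 'dup': [11, 17, 17]
  After 'push 0': [11, 17, 17, 0]
  After 'dup': [11, 17, 17, 0, 0]
  After 'drop': [11, 17, 17, 0]
  After 'pop': [11, 17, 17]
  After 'gt': [11, 0]
  After 'add': [11]
  After 'neg': [-11]
  After 'dup': [-11, -11]
Program B final stack: [-11, -11]
Same: yes

Answer: yes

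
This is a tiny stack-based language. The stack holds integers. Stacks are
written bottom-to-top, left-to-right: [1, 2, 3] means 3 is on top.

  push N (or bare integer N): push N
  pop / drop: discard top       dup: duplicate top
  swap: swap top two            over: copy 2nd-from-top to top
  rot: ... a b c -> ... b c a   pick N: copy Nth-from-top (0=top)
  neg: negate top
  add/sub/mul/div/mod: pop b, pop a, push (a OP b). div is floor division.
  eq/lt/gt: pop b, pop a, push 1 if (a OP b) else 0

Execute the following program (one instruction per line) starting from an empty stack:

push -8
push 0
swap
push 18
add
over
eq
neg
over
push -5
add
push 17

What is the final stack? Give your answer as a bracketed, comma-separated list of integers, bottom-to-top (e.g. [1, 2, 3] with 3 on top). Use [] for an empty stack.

Answer: [0, 0, -5, 17]

Derivation:
After 'push -8': [-8]
After 'push 0': [-8, 0]
After 'swap': [0, -8]
After 'push 18': [0, -8, 18]
After 'add': [0, 10]
After 'over': [0, 10, 0]
After 'eq': [0, 0]
After 'neg': [0, 0]
After 'over': [0, 0, 0]
After 'push -5': [0, 0, 0, -5]
After 'add': [0, 0, -5]
After 'push 17': [0, 0, -5, 17]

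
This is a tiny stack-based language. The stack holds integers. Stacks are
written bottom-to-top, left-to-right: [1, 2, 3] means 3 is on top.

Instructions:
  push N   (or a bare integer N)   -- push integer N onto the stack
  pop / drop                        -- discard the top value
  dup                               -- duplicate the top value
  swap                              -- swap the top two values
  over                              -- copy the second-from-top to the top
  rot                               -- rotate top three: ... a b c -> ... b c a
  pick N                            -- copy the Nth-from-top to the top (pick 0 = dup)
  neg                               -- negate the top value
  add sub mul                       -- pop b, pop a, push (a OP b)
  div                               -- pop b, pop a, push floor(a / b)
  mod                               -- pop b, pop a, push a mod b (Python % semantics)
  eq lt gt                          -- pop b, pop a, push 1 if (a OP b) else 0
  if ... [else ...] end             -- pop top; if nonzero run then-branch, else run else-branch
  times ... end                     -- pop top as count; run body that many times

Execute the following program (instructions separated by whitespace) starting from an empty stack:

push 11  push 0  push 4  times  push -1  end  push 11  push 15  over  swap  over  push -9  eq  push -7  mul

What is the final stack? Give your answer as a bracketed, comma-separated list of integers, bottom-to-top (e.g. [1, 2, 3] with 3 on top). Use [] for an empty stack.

After 'push 11': [11]
After 'push 0': [11, 0]
After 'push 4': [11, 0, 4]
After 'times': [11, 0]
After 'push -1': [11, 0, -1]
After 'push -1': [11, 0, -1, -1]
After 'push -1': [11, 0, -1, -1, -1]
After 'push -1': [11, 0, -1, -1, -1, -1]
After 'push 11': [11, 0, -1, -1, -1, -1, 11]
After 'push 15': [11, 0, -1, -1, -1, -1, 11, 15]
After 'over': [11, 0, -1, -1, -1, -1, 11, 15, 11]
After 'swap': [11, 0, -1, -1, -1, -1, 11, 11, 15]
After 'over': [11, 0, -1, -1, -1, -1, 11, 11, 15, 11]
After 'push -9': [11, 0, -1, -1, -1, -1, 11, 11, 15, 11, -9]
After 'eq': [11, 0, -1, -1, -1, -1, 11, 11, 15, 0]
After 'push -7': [11, 0, -1, -1, -1, -1, 11, 11, 15, 0, -7]
After 'mul': [11, 0, -1, -1, -1, -1, 11, 11, 15, 0]

Answer: [11, 0, -1, -1, -1, -1, 11, 11, 15, 0]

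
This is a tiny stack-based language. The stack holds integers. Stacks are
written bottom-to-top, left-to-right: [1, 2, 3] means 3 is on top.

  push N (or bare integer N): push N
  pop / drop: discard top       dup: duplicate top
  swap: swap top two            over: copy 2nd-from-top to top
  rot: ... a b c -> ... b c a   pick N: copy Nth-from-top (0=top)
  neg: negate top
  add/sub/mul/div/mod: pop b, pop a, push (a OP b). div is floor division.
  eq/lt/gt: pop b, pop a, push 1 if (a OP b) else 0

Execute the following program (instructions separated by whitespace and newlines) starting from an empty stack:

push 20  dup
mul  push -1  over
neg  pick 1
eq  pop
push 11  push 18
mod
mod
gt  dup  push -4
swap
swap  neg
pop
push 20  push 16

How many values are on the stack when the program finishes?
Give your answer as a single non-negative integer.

Answer: 4

Derivation:
After 'push 20': stack = [20] (depth 1)
After 'dup': stack = [20, 20] (depth 2)
After 'mul': stack = [400] (depth 1)
After 'push -1': stack = [400, -1] (depth 2)
After 'over': stack = [400, -1, 400] (depth 3)
After 'neg': stack = [400, -1, -400] (depth 3)
After 'pick 1': stack = [400, -1, -400, -1] (depth 4)
After 'eq': stack = [400, -1, 0] (depth 3)
After 'pop': stack = [400, -1] (depth 2)
After 'push 11': stack = [400, -1, 11] (depth 3)
  ...
After 'mod': stack = [400, 10] (depth 2)
After 'gt': stack = [1] (depth 1)
After 'dup': stack = [1, 1] (depth 2)
After 'push -4': stack = [1, 1, -4] (depth 3)
After 'swap': stack = [1, -4, 1] (depth 3)
After 'swap': stack = [1, 1, -4] (depth 3)
After 'neg': stack = [1, 1, 4] (depth 3)
After 'pop': stack = [1, 1] (depth 2)
After 'push 20': stack = [1, 1, 20] (depth 3)
After 'push 16': stack = [1, 1, 20, 16] (depth 4)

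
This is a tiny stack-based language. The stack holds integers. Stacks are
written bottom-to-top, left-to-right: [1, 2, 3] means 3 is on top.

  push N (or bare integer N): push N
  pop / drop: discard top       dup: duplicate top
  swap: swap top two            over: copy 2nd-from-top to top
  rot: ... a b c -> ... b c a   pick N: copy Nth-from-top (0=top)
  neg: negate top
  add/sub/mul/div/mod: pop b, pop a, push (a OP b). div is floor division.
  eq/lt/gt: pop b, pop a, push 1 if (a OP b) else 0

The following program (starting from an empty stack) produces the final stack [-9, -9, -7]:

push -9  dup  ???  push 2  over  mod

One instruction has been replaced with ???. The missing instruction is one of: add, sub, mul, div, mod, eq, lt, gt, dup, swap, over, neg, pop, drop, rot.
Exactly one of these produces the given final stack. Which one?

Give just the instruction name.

Stack before ???: [-9, -9]
Stack after ???:  [-9, -9]
The instruction that transforms [-9, -9] -> [-9, -9] is: swap

Answer: swap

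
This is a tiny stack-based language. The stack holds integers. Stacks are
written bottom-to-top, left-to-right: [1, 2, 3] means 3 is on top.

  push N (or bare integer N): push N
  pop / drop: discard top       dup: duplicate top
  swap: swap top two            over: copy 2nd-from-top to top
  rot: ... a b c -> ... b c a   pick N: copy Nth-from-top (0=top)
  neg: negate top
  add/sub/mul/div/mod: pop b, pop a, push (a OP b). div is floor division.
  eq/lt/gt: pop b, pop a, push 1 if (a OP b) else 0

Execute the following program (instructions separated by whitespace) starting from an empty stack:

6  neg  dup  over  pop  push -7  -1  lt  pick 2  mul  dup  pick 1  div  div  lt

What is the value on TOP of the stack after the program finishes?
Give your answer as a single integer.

After 'push 6': [6]
After 'neg': [-6]
After 'dup': [-6, -6]
After 'over': [-6, -6, -6]
After 'pop': [-6, -6]
After 'push -7': [-6, -6, -7]
After 'push -1': [-6, -6, -7, -1]
After 'lt': [-6, -6, 1]
After 'pick 2': [-6, -6, 1, -6]
After 'mul': [-6, -6, -6]
After 'dup': [-6, -6, -6, -6]
After 'pick 1': [-6, -6, -6, -6, -6]
After 'div': [-6, -6, -6, 1]
After 'div': [-6, -6, -6]
After 'lt': [-6, 0]

Answer: 0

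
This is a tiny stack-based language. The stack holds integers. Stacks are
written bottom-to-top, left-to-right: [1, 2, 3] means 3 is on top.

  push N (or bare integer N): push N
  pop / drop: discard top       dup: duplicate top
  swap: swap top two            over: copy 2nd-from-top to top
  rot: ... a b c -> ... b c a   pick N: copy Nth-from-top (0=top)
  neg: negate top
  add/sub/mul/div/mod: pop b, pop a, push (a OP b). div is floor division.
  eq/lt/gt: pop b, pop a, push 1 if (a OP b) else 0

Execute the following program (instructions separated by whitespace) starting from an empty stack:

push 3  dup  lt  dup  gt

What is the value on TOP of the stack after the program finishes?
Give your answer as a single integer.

Answer: 0

Derivation:
After 'push 3': [3]
After 'dup': [3, 3]
After 'lt': [0]
After 'dup': [0, 0]
After 'gt': [0]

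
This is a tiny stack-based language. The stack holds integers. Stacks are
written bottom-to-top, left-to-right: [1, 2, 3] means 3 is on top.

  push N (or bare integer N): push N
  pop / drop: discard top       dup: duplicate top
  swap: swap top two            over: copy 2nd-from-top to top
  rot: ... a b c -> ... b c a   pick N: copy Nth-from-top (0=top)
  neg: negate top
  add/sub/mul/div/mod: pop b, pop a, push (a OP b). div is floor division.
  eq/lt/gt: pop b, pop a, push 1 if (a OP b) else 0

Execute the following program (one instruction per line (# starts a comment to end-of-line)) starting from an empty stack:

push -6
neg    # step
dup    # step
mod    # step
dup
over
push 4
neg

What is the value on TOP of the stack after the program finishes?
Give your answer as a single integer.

After 'push -6': [-6]
After 'neg': [6]
After 'dup': [6, 6]
After 'mod': [0]
After 'dup': [0, 0]
After 'over': [0, 0, 0]
After 'push 4': [0, 0, 0, 4]
After 'neg': [0, 0, 0, -4]

Answer: -4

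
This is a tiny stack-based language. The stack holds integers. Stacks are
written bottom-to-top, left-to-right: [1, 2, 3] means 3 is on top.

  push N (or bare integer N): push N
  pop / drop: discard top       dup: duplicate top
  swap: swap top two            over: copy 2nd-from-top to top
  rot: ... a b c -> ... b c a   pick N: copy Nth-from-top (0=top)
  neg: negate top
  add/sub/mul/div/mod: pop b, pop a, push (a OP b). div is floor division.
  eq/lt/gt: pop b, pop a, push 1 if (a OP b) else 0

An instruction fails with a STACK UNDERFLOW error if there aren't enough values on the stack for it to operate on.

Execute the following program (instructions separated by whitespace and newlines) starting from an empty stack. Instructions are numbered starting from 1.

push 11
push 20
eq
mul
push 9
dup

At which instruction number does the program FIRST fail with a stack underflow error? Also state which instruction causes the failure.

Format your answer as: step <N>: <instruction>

Step 1 ('push 11'): stack = [11], depth = 1
Step 2 ('push 20'): stack = [11, 20], depth = 2
Step 3 ('eq'): stack = [0], depth = 1
Step 4 ('mul'): needs 2 value(s) but depth is 1 — STACK UNDERFLOW

Answer: step 4: mul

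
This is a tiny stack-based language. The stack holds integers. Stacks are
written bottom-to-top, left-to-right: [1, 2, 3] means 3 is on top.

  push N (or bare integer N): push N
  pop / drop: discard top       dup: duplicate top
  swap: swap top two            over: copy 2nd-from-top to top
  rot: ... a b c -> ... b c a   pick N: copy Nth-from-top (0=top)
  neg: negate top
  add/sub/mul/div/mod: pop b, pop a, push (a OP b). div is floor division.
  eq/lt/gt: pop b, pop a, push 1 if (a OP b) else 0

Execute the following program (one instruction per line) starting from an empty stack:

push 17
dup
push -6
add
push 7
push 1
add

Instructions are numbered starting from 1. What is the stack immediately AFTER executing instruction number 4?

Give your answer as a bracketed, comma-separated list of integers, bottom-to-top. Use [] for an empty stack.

Step 1 ('push 17'): [17]
Step 2 ('dup'): [17, 17]
Step 3 ('push -6'): [17, 17, -6]
Step 4 ('add'): [17, 11]

Answer: [17, 11]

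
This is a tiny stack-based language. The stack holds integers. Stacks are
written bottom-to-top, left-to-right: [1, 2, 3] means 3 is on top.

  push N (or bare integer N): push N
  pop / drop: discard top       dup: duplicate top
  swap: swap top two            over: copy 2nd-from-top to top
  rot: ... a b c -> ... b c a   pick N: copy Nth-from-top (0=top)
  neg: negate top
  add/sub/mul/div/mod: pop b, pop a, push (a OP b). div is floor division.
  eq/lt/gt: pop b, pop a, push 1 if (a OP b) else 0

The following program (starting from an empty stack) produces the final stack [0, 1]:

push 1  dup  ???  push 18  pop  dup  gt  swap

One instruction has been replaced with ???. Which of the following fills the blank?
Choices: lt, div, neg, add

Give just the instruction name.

Stack before ???: [1, 1]
Stack after ???:  [1, -1]
Checking each choice:
  lt: stack underflow (need 2, have 1)
  div: stack underflow (need 2, have 1)
  neg: MATCH
  add: stack underflow (need 2, have 1)


Answer: neg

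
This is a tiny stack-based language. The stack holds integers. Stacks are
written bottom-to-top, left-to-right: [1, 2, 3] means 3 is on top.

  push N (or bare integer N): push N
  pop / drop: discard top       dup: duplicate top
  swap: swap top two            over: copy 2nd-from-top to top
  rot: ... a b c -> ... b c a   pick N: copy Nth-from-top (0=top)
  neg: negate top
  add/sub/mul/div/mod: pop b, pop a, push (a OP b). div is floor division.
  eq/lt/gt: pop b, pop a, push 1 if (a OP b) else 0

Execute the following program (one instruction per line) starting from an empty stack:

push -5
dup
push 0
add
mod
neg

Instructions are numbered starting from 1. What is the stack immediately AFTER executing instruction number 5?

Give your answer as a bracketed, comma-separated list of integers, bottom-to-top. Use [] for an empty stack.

Step 1 ('push -5'): [-5]
Step 2 ('dup'): [-5, -5]
Step 3 ('push 0'): [-5, -5, 0]
Step 4 ('add'): [-5, -5]
Step 5 ('mod'): [0]

Answer: [0]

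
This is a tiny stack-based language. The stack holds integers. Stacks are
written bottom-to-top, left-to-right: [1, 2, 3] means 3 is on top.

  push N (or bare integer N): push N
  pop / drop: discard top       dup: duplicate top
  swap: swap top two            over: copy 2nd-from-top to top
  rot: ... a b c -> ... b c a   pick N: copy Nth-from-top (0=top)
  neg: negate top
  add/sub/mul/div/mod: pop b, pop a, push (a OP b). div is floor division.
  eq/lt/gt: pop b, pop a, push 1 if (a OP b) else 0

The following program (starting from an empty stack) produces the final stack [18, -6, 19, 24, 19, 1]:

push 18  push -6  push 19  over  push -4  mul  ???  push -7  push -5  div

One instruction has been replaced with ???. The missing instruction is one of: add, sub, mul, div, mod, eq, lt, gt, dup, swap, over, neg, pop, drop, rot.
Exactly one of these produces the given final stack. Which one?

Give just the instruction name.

Answer: over

Derivation:
Stack before ???: [18, -6, 19, 24]
Stack after ???:  [18, -6, 19, 24, 19]
The instruction that transforms [18, -6, 19, 24] -> [18, -6, 19, 24, 19] is: over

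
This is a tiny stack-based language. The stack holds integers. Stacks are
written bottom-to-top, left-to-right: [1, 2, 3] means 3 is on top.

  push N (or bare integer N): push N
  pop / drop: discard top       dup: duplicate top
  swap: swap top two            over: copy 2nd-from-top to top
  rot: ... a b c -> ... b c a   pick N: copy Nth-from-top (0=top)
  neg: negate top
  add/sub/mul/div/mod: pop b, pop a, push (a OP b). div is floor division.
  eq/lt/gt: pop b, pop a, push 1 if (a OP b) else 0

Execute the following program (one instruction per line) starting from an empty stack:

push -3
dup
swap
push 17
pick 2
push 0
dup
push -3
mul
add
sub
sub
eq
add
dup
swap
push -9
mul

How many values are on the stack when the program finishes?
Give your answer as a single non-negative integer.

After 'push -3': stack = [-3] (depth 1)
After 'dup': stack = [-3, -3] (depth 2)
After 'swap': stack = [-3, -3] (depth 2)
After 'push 17': stack = [-3, -3, 17] (depth 3)
After 'pick 2': stack = [-3, -3, 17, -3] (depth 4)
After 'push 0': stack = [-3, -3, 17, -3, 0] (depth 5)
After 'dup': stack = [-3, -3, 17, -3, 0, 0] (depth 6)
After 'push -3': stack = [-3, -3, 17, -3, 0, 0, -3] (depth 7)
After 'mul': stack = [-3, -3, 17, -3, 0, 0] (depth 6)
After 'add': stack = [-3, -3, 17, -3, 0] (depth 5)
After 'sub': stack = [-3, -3, 17, -3] (depth 4)
After 'sub': stack = [-3, -3, 20] (depth 3)
After 'eq': stack = [-3, 0] (depth 2)
After 'add': stack = [-3] (depth 1)
After 'dup': stack = [-3, -3] (depth 2)
After 'swap': stack = [-3, -3] (depth 2)
After 'push -9': stack = [-3, -3, -9] (depth 3)
After 'mul': stack = [-3, 27] (depth 2)

Answer: 2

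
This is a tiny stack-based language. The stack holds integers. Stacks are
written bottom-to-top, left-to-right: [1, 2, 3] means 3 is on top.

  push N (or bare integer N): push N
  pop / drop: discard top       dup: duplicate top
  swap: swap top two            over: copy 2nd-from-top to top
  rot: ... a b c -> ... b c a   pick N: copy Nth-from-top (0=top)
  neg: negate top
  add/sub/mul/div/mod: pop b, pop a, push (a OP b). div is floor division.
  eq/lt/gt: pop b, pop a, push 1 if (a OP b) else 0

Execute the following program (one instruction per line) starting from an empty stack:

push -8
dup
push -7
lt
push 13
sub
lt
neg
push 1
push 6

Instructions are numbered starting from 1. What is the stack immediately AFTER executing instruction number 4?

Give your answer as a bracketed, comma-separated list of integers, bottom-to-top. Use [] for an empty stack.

Answer: [-8, 1]

Derivation:
Step 1 ('push -8'): [-8]
Step 2 ('dup'): [-8, -8]
Step 3 ('push -7'): [-8, -8, -7]
Step 4 ('lt'): [-8, 1]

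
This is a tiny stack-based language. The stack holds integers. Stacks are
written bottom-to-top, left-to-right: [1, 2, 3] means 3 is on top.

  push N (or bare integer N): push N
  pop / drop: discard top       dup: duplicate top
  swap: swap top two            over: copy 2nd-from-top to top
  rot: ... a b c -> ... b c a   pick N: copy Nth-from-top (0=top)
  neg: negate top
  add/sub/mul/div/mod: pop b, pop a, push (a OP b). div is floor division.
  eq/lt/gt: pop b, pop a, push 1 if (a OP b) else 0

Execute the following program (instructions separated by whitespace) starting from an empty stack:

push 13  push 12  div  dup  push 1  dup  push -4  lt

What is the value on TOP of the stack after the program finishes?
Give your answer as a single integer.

Answer: 0

Derivation:
After 'push 13': [13]
After 'push 12': [13, 12]
After 'div': [1]
After 'dup': [1, 1]
After 'push 1': [1, 1, 1]
After 'dup': [1, 1, 1, 1]
After 'push -4': [1, 1, 1, 1, -4]
After 'lt': [1, 1, 1, 0]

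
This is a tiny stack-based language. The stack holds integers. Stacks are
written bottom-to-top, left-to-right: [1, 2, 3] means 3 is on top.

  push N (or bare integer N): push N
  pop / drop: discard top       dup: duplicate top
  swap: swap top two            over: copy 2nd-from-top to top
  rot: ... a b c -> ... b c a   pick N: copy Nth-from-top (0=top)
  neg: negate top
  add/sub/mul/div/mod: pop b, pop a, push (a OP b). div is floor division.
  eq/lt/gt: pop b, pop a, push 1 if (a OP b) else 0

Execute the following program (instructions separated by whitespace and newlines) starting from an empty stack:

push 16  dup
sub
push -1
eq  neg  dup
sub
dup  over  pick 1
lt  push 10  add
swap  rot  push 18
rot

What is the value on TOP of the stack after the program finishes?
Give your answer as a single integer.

Answer: 0

Derivation:
After 'push 16': [16]
After 'dup': [16, 16]
After 'sub': [0]
After 'push -1': [0, -1]
After 'eq': [0]
After 'neg': [0]
After 'dup': [0, 0]
After 'sub': [0]
After 'dup': [0, 0]
After 'over': [0, 0, 0]
After 'pick 1': [0, 0, 0, 0]
After 'lt': [0, 0, 0]
After 'push 10': [0, 0, 0, 10]
After 'add': [0, 0, 10]
After 'swap': [0, 10, 0]
After 'rot': [10, 0, 0]
After 'push 18': [10, 0, 0, 18]
After 'rot': [10, 0, 18, 0]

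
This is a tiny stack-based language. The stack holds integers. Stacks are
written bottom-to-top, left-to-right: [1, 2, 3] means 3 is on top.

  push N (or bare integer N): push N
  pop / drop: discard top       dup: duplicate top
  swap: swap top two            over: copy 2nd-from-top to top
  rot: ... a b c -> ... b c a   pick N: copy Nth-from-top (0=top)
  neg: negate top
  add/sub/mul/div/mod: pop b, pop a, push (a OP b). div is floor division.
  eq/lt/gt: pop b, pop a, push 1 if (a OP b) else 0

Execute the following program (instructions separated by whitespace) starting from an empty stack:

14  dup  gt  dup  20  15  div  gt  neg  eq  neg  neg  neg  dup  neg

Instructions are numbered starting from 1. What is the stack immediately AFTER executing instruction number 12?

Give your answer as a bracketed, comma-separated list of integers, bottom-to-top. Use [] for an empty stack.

Step 1 ('14'): [14]
Step 2 ('dup'): [14, 14]
Step 3 ('gt'): [0]
Step 4 ('dup'): [0, 0]
Step 5 ('20'): [0, 0, 20]
Step 6 ('15'): [0, 0, 20, 15]
Step 7 ('div'): [0, 0, 1]
Step 8 ('gt'): [0, 0]
Step 9 ('neg'): [0, 0]
Step 10 ('eq'): [1]
Step 11 ('neg'): [-1]
Step 12 ('neg'): [1]

Answer: [1]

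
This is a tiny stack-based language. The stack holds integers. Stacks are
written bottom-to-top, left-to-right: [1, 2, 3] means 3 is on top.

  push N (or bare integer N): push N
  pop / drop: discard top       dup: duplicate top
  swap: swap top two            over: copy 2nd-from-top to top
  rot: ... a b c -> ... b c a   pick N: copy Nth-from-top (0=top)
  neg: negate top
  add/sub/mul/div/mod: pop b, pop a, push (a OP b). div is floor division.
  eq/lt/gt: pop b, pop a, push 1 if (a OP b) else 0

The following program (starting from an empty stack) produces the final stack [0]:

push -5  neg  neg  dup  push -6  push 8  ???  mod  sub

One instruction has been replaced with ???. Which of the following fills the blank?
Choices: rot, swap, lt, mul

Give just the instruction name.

Stack before ???: [-5, -5, -6, 8]
Stack after ???:  [-5, -5, -48]
Checking each choice:
  rot: produces [-5, -4]
  swap: produces [-5, -1]
  lt: produces [-5]
  mul: MATCH


Answer: mul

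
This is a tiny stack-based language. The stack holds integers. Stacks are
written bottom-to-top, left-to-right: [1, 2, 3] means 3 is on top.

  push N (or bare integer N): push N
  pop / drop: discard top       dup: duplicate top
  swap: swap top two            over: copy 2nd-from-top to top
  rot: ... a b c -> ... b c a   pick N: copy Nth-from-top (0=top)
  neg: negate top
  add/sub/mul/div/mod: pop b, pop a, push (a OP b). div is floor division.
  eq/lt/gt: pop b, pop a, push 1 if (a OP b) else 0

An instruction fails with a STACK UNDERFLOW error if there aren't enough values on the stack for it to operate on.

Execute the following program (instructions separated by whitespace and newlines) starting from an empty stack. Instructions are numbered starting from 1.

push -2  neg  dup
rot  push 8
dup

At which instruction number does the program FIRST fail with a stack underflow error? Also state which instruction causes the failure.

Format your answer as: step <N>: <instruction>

Answer: step 4: rot

Derivation:
Step 1 ('push -2'): stack = [-2], depth = 1
Step 2 ('neg'): stack = [2], depth = 1
Step 3 ('dup'): stack = [2, 2], depth = 2
Step 4 ('rot'): needs 3 value(s) but depth is 2 — STACK UNDERFLOW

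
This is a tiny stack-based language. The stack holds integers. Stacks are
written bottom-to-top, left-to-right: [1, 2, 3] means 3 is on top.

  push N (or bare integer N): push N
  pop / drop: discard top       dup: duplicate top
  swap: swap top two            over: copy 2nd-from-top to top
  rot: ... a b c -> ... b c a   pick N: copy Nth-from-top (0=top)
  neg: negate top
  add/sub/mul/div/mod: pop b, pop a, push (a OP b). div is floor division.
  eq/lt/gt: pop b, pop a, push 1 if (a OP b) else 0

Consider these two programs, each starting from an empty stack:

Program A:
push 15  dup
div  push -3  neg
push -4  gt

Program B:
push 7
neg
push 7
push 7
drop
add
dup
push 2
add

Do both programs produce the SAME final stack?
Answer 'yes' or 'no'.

Answer: no

Derivation:
Program A trace:
  After 'push 15': [15]
  After 'dup': [15, 15]
  After 'div': [1]
  After 'push -3': [1, -3]
  After 'neg': [1, 3]
  After 'push -4': [1, 3, -4]
  After 'gt': [1, 1]
Program A final stack: [1, 1]

Program B trace:
  After 'push 7': [7]
  After 'neg': [-7]
  After 'push 7': [-7, 7]
  After 'push 7': [-7, 7, 7]
  After 'drop': [-7, 7]
  After 'add': [0]
  After 'dup': [0, 0]
  After 'push 2': [0, 0, 2]
  After 'add': [0, 2]
Program B final stack: [0, 2]
Same: no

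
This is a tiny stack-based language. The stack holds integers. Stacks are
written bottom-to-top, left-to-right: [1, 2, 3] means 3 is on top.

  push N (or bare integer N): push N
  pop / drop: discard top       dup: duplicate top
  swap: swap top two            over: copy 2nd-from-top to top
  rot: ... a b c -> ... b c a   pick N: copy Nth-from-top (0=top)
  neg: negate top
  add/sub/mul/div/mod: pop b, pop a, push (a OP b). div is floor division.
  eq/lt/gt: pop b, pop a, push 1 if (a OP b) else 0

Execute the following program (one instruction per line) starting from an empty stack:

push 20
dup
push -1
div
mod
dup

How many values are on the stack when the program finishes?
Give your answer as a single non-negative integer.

After 'push 20': stack = [20] (depth 1)
After 'dup': stack = [20, 20] (depth 2)
After 'push -1': stack = [20, 20, -1] (depth 3)
After 'div': stack = [20, -20] (depth 2)
After 'mod': stack = [0] (depth 1)
After 'dup': stack = [0, 0] (depth 2)

Answer: 2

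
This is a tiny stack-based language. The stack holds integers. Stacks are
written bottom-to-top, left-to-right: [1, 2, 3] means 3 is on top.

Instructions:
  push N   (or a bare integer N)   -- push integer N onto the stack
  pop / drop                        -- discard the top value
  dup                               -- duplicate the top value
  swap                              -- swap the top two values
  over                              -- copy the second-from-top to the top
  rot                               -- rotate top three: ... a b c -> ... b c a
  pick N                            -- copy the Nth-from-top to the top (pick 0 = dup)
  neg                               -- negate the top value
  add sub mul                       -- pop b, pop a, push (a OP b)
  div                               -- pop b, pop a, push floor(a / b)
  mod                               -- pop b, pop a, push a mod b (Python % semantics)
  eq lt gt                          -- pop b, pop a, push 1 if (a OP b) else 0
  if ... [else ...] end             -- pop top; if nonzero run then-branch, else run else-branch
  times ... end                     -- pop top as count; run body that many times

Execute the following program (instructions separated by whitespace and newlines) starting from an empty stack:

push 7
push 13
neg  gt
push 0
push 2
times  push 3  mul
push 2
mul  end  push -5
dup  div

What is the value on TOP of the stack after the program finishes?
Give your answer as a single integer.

Answer: 1

Derivation:
After 'push 7': [7]
After 'push 13': [7, 13]
After 'neg': [7, -13]
After 'gt': [1]
After 'push 0': [1, 0]
After 'push 2': [1, 0, 2]
After 'times': [1, 0]
After 'push 3': [1, 0, 3]
After 'mul': [1, 0]
After 'push 2': [1, 0, 2]
After 'mul': [1, 0]
After 'push 3': [1, 0, 3]
After 'mul': [1, 0]
After 'push 2': [1, 0, 2]
After 'mul': [1, 0]
After 'push -5': [1, 0, -5]
After 'dup': [1, 0, -5, -5]
After 'div': [1, 0, 1]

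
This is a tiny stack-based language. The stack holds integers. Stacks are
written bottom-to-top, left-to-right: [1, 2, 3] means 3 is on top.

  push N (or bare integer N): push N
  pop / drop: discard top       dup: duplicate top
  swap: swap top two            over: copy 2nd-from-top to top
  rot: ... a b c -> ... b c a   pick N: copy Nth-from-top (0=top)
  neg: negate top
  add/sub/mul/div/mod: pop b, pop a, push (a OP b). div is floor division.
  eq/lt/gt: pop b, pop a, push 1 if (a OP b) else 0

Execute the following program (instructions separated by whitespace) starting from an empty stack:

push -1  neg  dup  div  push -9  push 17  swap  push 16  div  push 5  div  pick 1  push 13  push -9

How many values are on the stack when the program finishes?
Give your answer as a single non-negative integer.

After 'push -1': stack = [-1] (depth 1)
After 'neg': stack = [1] (depth 1)
After 'dup': stack = [1, 1] (depth 2)
After 'div': stack = [1] (depth 1)
After 'push -9': stack = [1, -9] (depth 2)
After 'push 17': stack = [1, -9, 17] (depth 3)
After 'swap': stack = [1, 17, -9] (depth 3)
After 'push 16': stack = [1, 17, -9, 16] (depth 4)
After 'div': stack = [1, 17, -1] (depth 3)
After 'push 5': stack = [1, 17, -1, 5] (depth 4)
After 'div': stack = [1, 17, -1] (depth 3)
After 'pick 1': stack = [1, 17, -1, 17] (depth 4)
After 'push 13': stack = [1, 17, -1, 17, 13] (depth 5)
After 'push -9': stack = [1, 17, -1, 17, 13, -9] (depth 6)

Answer: 6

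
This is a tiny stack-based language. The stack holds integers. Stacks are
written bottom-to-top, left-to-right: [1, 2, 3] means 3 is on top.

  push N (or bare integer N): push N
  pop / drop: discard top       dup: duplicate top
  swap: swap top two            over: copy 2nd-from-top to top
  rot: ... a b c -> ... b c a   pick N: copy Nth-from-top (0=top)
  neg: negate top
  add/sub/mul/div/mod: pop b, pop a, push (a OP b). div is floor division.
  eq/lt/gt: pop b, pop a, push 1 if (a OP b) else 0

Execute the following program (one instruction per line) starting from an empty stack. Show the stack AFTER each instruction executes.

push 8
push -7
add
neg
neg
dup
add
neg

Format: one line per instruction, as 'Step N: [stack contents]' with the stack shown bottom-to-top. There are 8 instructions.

Step 1: [8]
Step 2: [8, -7]
Step 3: [1]
Step 4: [-1]
Step 5: [1]
Step 6: [1, 1]
Step 7: [2]
Step 8: [-2]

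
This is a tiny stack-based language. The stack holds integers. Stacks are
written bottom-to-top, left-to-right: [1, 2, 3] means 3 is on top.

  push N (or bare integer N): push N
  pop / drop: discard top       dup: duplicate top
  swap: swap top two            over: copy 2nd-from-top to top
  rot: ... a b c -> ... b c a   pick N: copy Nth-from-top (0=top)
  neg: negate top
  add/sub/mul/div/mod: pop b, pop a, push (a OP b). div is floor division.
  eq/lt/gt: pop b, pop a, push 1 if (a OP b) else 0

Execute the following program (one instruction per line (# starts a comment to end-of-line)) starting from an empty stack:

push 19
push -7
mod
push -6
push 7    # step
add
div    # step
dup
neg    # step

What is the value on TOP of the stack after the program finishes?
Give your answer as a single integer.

Answer: 2

Derivation:
After 'push 19': [19]
After 'push -7': [19, -7]
After 'mod': [-2]
After 'push -6': [-2, -6]
After 'push 7': [-2, -6, 7]
After 'add': [-2, 1]
After 'div': [-2]
After 'dup': [-2, -2]
After 'neg': [-2, 2]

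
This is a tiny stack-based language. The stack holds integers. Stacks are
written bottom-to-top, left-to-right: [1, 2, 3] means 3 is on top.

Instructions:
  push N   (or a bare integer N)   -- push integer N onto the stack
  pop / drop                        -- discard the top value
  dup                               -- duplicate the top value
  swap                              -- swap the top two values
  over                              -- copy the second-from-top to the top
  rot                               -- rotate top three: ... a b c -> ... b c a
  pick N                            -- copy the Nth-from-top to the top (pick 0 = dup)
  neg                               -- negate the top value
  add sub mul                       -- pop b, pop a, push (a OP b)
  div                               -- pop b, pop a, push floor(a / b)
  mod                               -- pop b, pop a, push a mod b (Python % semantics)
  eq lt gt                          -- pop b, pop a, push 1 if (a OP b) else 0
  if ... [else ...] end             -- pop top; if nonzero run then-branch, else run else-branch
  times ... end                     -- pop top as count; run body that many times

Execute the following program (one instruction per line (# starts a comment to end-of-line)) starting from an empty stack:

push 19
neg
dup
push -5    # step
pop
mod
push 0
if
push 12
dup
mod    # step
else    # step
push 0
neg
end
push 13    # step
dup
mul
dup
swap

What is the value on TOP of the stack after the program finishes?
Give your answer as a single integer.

After 'push 19': [19]
After 'neg': [-19]
After 'dup': [-19, -19]
After 'push -5': [-19, -19, -5]
After 'pop': [-19, -19]
After 'mod': [0]
After 'push 0': [0, 0]
After 'if': [0]
After 'push 0': [0, 0]
After 'neg': [0, 0]
After 'push 13': [0, 0, 13]
After 'dup': [0, 0, 13, 13]
After 'mul': [0, 0, 169]
After 'dup': [0, 0, 169, 169]
After 'swap': [0, 0, 169, 169]

Answer: 169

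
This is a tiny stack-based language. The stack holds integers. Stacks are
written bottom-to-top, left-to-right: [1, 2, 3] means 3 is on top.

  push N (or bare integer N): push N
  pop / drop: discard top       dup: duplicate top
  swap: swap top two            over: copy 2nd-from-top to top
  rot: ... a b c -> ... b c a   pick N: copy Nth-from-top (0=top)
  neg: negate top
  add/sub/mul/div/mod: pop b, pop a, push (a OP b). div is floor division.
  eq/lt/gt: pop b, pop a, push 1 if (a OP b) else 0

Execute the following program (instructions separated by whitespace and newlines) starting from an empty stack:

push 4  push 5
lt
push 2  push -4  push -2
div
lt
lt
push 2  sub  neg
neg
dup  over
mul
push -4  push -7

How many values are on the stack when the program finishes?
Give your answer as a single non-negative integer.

After 'push 4': stack = [4] (depth 1)
After 'push 5': stack = [4, 5] (depth 2)
After 'lt': stack = [1] (depth 1)
After 'push 2': stack = [1, 2] (depth 2)
After 'push -4': stack = [1, 2, -4] (depth 3)
After 'push -2': stack = [1, 2, -4, -2] (depth 4)
After 'div': stack = [1, 2, 2] (depth 3)
After 'lt': stack = [1, 0] (depth 2)
After 'lt': stack = [0] (depth 1)
After 'push 2': stack = [0, 2] (depth 2)
After 'sub': stack = [-2] (depth 1)
After 'neg': stack = [2] (depth 1)
After 'neg': stack = [-2] (depth 1)
After 'dup': stack = [-2, -2] (depth 2)
After 'over': stack = [-2, -2, -2] (depth 3)
After 'mul': stack = [-2, 4] (depth 2)
After 'push -4': stack = [-2, 4, -4] (depth 3)
After 'push -7': stack = [-2, 4, -4, -7] (depth 4)

Answer: 4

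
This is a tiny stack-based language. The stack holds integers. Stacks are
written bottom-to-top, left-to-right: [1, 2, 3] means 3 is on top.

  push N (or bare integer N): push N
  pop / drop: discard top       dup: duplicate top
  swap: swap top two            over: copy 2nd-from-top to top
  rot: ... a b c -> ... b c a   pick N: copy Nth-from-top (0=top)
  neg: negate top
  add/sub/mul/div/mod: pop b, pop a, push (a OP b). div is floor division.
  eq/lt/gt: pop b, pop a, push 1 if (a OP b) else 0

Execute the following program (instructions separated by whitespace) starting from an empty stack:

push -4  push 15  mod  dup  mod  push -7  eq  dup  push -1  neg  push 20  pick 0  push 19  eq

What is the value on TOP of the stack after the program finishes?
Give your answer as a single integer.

After 'push -4': [-4]
After 'push 15': [-4, 15]
After 'mod': [11]
After 'dup': [11, 11]
After 'mod': [0]
After 'push -7': [0, -7]
After 'eq': [0]
After 'dup': [0, 0]
After 'push -1': [0, 0, -1]
After 'neg': [0, 0, 1]
After 'push 20': [0, 0, 1, 20]
After 'pick 0': [0, 0, 1, 20, 20]
After 'push 19': [0, 0, 1, 20, 20, 19]
After 'eq': [0, 0, 1, 20, 0]

Answer: 0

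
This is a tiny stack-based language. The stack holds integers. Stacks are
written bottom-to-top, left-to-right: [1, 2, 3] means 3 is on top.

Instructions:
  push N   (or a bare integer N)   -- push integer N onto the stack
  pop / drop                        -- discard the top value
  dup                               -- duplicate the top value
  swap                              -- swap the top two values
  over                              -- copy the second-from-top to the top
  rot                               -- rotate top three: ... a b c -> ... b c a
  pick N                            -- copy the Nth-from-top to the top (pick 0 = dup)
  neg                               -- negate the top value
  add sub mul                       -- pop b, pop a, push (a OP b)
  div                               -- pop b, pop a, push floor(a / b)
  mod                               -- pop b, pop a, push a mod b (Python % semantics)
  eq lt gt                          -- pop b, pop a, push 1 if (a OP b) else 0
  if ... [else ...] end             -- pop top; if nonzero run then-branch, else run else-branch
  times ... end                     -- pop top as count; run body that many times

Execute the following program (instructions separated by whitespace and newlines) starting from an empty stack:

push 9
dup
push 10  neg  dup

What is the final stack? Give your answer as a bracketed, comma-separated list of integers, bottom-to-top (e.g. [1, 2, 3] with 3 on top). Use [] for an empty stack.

After 'push 9': [9]
After 'dup': [9, 9]
After 'push 10': [9, 9, 10]
After 'neg': [9, 9, -10]
After 'dup': [9, 9, -10, -10]

Answer: [9, 9, -10, -10]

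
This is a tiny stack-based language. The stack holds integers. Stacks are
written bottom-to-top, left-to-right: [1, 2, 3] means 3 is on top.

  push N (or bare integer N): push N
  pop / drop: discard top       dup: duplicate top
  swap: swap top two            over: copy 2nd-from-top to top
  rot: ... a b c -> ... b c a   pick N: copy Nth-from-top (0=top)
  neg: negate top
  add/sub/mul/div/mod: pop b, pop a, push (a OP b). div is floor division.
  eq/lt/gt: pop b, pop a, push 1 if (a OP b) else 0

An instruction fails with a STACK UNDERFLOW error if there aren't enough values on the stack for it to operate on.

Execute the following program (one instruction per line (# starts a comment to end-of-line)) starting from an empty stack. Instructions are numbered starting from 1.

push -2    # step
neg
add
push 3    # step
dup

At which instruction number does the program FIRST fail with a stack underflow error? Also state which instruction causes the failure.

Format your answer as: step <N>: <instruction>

Answer: step 3: add

Derivation:
Step 1 ('push -2'): stack = [-2], depth = 1
Step 2 ('neg'): stack = [2], depth = 1
Step 3 ('add'): needs 2 value(s) but depth is 1 — STACK UNDERFLOW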